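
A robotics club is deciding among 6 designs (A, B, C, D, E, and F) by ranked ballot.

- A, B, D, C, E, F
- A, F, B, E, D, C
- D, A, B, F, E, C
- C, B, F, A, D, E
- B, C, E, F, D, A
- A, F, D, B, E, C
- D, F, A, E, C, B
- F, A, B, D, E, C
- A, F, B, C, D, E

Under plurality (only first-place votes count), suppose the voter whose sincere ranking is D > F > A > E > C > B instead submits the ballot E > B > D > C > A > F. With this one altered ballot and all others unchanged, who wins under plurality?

First-place totals with the altered ballot: A 4, B 1, C 1, D 1, E 1, F 1.
The winner is unchanged: still A.

A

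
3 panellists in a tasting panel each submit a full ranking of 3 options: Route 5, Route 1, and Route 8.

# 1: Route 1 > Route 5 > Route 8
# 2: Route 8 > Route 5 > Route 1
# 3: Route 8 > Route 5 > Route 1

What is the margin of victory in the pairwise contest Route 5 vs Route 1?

Ballots ranking Route 5 above Route 1: 2.
Ballots ranking Route 1 above Route 5: 1.
Route 5 wins 2–1, a margin of 1.

1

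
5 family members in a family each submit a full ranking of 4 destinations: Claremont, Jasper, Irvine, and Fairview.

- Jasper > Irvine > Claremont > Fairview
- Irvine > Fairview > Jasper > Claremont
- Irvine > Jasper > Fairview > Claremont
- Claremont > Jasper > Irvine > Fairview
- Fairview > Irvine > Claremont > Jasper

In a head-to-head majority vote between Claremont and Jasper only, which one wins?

Ballots ranking Claremont above Jasper: 2.
Ballots ranking Jasper above Claremont: 3.
Jasper wins the head-to-head, 3–2.

Jasper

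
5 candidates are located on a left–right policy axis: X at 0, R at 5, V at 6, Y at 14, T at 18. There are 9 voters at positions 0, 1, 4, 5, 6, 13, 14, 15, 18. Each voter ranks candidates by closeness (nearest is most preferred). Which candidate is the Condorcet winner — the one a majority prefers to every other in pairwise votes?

V

With single-peaked preferences on a line, the Condorcet winner is the candidate closest to the median voter.
The median voter (position 6) is closest to V at 6.
Check: V vs Y — voters closer to V: 5 of 9.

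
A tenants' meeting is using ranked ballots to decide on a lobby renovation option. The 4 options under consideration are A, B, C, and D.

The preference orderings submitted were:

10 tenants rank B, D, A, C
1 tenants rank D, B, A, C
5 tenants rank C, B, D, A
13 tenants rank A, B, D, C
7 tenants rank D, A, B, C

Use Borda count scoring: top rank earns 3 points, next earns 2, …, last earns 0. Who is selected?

B

Borda scores:
  A: 10·1 + 1 + 5·0 + 13·3 + 7·2 = 64
  B: 10·3 + 2 + 5·2 + 13·2 + 7·1 = 75
  C: 10·0 + 0 + 5·3 + 13·0 + 7·0 = 15
  D: 10·2 + 3 + 5·1 + 13·1 + 7·3 = 62
B has the highest total.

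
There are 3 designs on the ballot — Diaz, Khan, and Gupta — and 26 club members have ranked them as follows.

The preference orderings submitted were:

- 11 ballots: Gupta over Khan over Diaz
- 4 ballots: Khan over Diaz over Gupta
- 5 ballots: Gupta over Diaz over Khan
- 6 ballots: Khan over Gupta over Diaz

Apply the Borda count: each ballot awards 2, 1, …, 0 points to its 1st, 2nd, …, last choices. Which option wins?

Borda scores:
  Diaz: 11·0 + 4·1 + 5·1 + 6·0 = 9
  Khan: 11·1 + 4·2 + 5·0 + 6·2 = 31
  Gupta: 11·2 + 4·0 + 5·2 + 6·1 = 38
Gupta has the highest total.

Gupta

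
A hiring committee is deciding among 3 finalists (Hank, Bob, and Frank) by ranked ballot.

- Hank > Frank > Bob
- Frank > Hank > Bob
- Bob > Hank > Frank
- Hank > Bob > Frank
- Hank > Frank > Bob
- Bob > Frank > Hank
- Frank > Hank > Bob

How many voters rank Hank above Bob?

Ballots ranking Hank above Bob: 5.
Ballots ranking Bob above Hank: 2.
So 5 of 7 voters prefer Hank to Bob.

5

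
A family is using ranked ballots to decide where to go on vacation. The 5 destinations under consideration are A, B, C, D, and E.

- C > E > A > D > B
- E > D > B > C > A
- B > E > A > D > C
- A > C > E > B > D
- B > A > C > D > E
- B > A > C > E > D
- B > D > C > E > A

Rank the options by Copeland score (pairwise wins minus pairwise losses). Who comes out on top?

Pairwise results:
  A vs B: B wins 5–2.
  A vs C: A wins 4–3.
  A vs D: A wins 5–2.
  A vs E: E wins 4–3.
  B vs C: B wins 5–2.
  B vs D: B wins 5–2.
  B vs E: B wins 4–3.
  C vs D: C wins 4–3.
  C vs E: C wins 5–2.
  D vs E: E wins 5–2.
Copeland scores (wins − losses):
  A: 2 − 2 = 0
  B: 4 − 0 = 4
  C: 2 − 2 = 0
  D: 0 − 4 = -4
  E: 2 − 2 = 0
B has the best Copeland score.

B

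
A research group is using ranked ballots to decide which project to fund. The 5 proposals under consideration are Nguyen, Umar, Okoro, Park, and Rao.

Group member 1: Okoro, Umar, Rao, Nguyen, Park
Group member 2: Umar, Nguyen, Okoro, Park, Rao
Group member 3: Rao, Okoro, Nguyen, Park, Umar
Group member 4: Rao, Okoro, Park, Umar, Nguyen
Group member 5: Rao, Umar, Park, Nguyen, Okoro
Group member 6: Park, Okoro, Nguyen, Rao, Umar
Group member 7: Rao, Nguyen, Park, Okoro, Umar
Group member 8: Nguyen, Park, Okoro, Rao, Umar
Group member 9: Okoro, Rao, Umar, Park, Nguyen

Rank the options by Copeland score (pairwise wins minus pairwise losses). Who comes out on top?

Okoro

Pairwise results:
  Nguyen vs Umar: Umar wins 5–4.
  Nguyen vs Okoro: Okoro wins 5–4.
  Nguyen vs Park: Nguyen wins 5–4.
  Nguyen vs Rao: Rao wins 6–3.
  Umar vs Okoro: Okoro wins 7–2.
  Umar vs Park: Park wins 5–4.
  Umar vs Rao: Rao wins 7–2.
  Okoro vs Park: Okoro wins 5–4.
  Okoro vs Rao: Okoro wins 5–4.
  Park vs Rao: Rao wins 6–3.
Copeland scores (wins − losses):
  Nguyen: 1 − 3 = -2
  Umar: 1 − 3 = -2
  Okoro: 4 − 0 = 4
  Park: 1 − 3 = -2
  Rao: 3 − 1 = 2
Okoro has the best Copeland score.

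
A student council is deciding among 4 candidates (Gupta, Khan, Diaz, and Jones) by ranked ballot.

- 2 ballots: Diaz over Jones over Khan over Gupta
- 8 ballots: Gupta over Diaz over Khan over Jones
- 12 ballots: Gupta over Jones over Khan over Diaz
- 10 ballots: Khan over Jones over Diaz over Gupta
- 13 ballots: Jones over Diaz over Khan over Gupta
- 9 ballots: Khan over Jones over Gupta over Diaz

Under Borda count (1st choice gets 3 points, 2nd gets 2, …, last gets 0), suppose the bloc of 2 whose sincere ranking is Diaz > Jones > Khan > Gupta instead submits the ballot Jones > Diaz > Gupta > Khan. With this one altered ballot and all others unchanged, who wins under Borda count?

Borda totals with the altered ballot: Gupta 71, Khan 90, Diaz 56, Jones 107.
The winner is unchanged: still Jones.

Jones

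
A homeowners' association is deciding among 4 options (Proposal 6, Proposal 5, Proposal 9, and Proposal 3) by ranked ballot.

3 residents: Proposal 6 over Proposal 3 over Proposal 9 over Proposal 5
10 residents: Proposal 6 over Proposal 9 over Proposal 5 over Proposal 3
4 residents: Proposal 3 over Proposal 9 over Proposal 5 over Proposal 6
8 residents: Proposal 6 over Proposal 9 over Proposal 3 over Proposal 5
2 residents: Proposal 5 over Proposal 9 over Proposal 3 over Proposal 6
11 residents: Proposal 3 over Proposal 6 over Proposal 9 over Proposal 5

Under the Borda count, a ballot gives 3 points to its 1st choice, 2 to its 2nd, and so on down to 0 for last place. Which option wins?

Proposal 6

Borda scores:
  Proposal 6: 3·3 + 10·3 + 4·0 + 8·3 + 2·0 + 11·2 = 85
  Proposal 5: 3·0 + 10·1 + 4·1 + 8·0 + 2·3 + 11·0 = 20
  Proposal 9: 3·1 + 10·2 + 4·2 + 8·2 + 2·2 + 11·1 = 62
  Proposal 3: 3·2 + 10·0 + 4·3 + 8·1 + 2·1 + 11·3 = 61
Proposal 6 has the highest total.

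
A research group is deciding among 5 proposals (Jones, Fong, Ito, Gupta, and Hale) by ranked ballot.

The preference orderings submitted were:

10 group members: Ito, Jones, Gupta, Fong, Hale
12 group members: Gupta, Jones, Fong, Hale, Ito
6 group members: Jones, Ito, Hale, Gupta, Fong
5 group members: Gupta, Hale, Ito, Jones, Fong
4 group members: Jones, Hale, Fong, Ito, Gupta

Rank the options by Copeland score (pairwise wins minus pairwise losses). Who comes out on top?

Pairwise results:
  Jones vs Fong: Jones wins 37–0.
  Jones vs Ito: Jones wins 22–15.
  Jones vs Gupta: Jones wins 20–17.
  Jones vs Hale: Jones wins 32–5.
  Fong vs Ito: Ito wins 21–16.
  Fong vs Gupta: Gupta wins 33–4.
  Fong vs Hale: Fong wins 22–15.
  Ito vs Gupta: Ito wins 20–17.
  Ito vs Hale: Hale wins 21–16.
  Gupta vs Hale: Gupta wins 27–10.
Copeland scores (wins − losses):
  Jones: 4 − 0 = 4
  Fong: 1 − 3 = -2
  Ito: 2 − 2 = 0
  Gupta: 2 − 2 = 0
  Hale: 1 − 3 = -2
Jones has the best Copeland score.

Jones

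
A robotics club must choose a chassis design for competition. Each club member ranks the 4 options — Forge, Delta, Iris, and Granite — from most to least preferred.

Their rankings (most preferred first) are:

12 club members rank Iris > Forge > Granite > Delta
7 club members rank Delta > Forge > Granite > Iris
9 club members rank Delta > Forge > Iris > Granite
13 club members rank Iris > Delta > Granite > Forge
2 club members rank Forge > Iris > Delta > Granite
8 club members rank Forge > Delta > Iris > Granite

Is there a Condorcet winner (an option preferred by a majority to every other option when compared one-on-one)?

Head-to-head results (51 voters total):
Forge vs Delta: Delta wins 29–22.
Forge vs Iris: Forge wins 26–25.
Forge vs Granite: Forge wins 38–13.
Delta vs Iris: Iris wins 27–24.
Delta vs Granite: Delta wins 39–12.
Iris vs Granite: Iris wins 44–7.
No candidate beats all others: Forge beats Iris beats Delta beats Forge, a majority cycle.

No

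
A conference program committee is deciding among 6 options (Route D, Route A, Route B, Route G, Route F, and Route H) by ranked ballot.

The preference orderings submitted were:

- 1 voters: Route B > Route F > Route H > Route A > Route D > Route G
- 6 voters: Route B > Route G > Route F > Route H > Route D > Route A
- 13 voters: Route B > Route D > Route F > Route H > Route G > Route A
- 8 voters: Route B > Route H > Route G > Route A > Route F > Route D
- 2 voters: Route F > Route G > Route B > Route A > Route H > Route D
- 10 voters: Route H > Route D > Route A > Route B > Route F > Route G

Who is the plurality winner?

First-place vote totals:
  Route D: 0
  Route A: 0
  Route B: 28
  Route G: 0
  Route F: 2
  Route H: 10
Route B has the most first-place votes.

Route B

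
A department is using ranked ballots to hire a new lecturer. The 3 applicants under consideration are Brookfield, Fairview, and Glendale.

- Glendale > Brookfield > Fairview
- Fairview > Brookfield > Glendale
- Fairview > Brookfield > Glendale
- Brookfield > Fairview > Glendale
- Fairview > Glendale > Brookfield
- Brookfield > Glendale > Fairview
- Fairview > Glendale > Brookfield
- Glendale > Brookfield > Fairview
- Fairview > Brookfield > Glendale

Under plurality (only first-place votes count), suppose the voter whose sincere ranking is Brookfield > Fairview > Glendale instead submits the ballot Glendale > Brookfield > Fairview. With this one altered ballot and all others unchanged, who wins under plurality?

First-place totals with the altered ballot: Brookfield 1, Fairview 5, Glendale 3.
The winner is unchanged: still Fairview.

Fairview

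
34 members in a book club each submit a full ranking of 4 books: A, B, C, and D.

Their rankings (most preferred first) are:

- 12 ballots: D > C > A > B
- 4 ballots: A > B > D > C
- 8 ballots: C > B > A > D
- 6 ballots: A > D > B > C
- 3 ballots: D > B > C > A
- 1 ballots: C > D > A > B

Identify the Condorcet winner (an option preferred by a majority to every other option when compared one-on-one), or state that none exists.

There is no Condorcet winner

Head-to-head results (34 voters total):
A vs B: A wins 23–11.
A vs C: C wins 24–10.
A vs D: A wins 18–16.
B vs C: C wins 21–13.
B vs D: D wins 22–12.
C vs D: D wins 25–9.
No candidate beats all others: A beats D beats C beats A, a majority cycle.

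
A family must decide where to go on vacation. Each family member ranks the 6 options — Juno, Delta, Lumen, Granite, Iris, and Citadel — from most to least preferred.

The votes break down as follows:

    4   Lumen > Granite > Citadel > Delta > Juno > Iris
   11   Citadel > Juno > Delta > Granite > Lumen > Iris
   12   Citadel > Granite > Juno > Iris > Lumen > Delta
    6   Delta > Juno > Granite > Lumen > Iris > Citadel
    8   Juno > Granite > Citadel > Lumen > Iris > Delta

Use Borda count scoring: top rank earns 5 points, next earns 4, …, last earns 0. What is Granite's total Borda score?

136

Borda scores:
  Juno: 4·1 + 11·4 + 12·3 + 6·4 + 8·5 = 148
  Delta: 4·2 + 11·3 + 12·0 + 6·5 + 8·0 = 71
  Lumen: 4·5 + 11·1 + 12·1 + 6·2 + 8·2 = 71
  Granite: 4·4 + 11·2 + 12·4 + 6·3 + 8·4 = 136
  Iris: 4·0 + 11·0 + 12·2 + 6·1 + 8·1 = 38
  Citadel: 4·3 + 11·5 + 12·5 + 6·0 + 8·3 = 151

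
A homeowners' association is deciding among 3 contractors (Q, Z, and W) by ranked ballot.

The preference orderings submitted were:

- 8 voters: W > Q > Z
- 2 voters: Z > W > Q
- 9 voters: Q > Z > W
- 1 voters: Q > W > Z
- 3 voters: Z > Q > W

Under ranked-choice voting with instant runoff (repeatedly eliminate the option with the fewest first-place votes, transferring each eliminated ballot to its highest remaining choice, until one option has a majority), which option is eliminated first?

Z

Round 1: Q 10, W 8, Z 5. Z has the fewest and is eliminated.
Round 2: Q 13, W 10. Q has a majority.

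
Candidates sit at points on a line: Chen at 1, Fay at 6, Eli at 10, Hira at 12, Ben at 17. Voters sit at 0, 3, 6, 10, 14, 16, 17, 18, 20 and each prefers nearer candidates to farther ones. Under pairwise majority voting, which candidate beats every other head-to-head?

Hira

With single-peaked preferences on a line, the Condorcet winner is the candidate closest to the median voter.
The median voter (position 14) is closest to Hira at 12.
Check: Hira vs Chen — voters closer to Hira: 6 of 9.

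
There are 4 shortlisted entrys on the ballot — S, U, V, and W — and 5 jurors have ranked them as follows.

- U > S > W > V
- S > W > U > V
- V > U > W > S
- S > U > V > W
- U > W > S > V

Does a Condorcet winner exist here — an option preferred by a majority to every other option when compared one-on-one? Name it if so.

Head-to-head results (5 voters total):
S vs U: U wins 3–2.
S vs V: S wins 4–1.
S vs W: S wins 3–2.
U vs V: U wins 4–1.
U vs W: U wins 4–1.
V vs W: W wins 3–2.
U beats each rival — S (3–2), V (4–1), W (4–1) — so U is the Condorcet winner.

U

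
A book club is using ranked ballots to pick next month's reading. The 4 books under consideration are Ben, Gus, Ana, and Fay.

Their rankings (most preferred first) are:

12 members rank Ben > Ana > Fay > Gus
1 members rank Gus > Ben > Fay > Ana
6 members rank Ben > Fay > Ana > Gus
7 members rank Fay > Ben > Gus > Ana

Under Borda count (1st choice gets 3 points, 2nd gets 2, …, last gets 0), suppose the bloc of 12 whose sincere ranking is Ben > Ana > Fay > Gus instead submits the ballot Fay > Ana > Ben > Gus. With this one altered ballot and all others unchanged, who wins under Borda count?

Fay

Borda totals with the altered ballot: Ben 46, Gus 10, Ana 30, Fay 70.
The switch changes the winner from Ben to Fay.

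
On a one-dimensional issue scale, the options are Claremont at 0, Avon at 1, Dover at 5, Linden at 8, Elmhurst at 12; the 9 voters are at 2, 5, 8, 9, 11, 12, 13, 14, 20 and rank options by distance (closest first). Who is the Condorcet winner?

Elmhurst

With single-peaked preferences on a line, the Condorcet winner is the candidate closest to the median voter.
The median voter (position 11) is closest to Elmhurst at 12.
Check: Elmhurst vs Avon — voters closer to Elmhurst: 7 of 9.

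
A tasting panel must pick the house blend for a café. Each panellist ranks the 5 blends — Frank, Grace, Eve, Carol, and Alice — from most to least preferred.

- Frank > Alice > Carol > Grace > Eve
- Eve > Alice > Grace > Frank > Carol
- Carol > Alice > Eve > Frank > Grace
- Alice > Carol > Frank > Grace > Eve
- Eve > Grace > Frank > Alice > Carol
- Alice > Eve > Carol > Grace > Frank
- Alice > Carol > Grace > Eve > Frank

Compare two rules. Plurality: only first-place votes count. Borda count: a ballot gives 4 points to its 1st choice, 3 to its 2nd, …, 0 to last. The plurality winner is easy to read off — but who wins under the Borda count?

Plurality first-place counts: Frank 1, Grace 0, Eve 2, Carol 1, Alice 3 → Alice.
Borda totals: Frank 10, Grace 10, Eve 14, Carol 14, Alice 22 → Alice.

Alice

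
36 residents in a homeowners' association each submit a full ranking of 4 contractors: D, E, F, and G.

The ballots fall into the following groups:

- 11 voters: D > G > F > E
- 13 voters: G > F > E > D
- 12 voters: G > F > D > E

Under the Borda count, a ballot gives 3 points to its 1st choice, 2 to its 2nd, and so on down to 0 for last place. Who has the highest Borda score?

G

Borda scores:
  D: 11·3 + 13·0 + 12·1 = 45
  E: 11·0 + 13·1 + 12·0 = 13
  F: 11·1 + 13·2 + 12·2 = 61
  G: 11·2 + 13·3 + 12·3 = 97
G has the highest total.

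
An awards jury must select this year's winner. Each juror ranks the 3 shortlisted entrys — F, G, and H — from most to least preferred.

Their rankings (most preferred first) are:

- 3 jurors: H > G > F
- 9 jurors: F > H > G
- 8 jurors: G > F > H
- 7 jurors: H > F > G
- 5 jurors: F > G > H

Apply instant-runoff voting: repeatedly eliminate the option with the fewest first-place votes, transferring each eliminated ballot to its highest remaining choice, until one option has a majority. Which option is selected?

F

Round 1: F 14, H 10, G 8. G has the fewest and is eliminated.
Round 2: F 22, H 10. F has a majority.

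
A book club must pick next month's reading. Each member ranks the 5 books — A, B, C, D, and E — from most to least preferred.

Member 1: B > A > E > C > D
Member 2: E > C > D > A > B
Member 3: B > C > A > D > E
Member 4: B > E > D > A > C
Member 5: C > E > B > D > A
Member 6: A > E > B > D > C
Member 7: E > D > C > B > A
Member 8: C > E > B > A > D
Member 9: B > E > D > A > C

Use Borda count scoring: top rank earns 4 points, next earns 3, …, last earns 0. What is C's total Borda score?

Borda scores:
  A: 3 + 1 + 2 + 1 + 0 + 4 + 0 + 1 + 1 = 13
  B: 4 + 0 + 4 + 4 + 2 + 2 + 1 + 2 + 4 = 23
  C: 1 + 3 + 3 + 0 + 4 + 0 + 2 + 4 + 0 = 17
  D: 0 + 2 + 1 + 2 + 1 + 1 + 3 + 0 + 2 = 12
  E: 2 + 4 + 0 + 3 + 3 + 3 + 4 + 3 + 3 = 25

17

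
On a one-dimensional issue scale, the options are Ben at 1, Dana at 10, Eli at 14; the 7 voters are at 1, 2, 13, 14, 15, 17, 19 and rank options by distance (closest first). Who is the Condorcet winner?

Eli

With single-peaked preferences on a line, the Condorcet winner is the candidate closest to the median voter.
The median voter (position 14) is closest to Eli at 14.
Check: Eli vs Dana — voters closer to Eli: 5 of 7.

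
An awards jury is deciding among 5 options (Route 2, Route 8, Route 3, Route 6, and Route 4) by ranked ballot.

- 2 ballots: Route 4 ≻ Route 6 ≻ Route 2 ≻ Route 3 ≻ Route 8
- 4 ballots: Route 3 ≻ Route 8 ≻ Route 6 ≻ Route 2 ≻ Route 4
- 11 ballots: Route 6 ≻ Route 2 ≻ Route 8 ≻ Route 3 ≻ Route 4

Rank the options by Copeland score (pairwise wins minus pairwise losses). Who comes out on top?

Route 6

Pairwise results:
  Route 2 vs Route 8: Route 2 wins 13–4.
  Route 2 vs Route 3: Route 2 wins 13–4.
  Route 2 vs Route 6: Route 6 wins 17–0.
  Route 2 vs Route 4: Route 2 wins 15–2.
  Route 8 vs Route 3: Route 8 wins 11–6.
  Route 8 vs Route 6: Route 6 wins 13–4.
  Route 8 vs Route 4: Route 8 wins 15–2.
  Route 3 vs Route 6: Route 6 wins 13–4.
  Route 3 vs Route 4: Route 3 wins 15–2.
  Route 6 vs Route 4: Route 6 wins 15–2.
Copeland scores (wins − losses):
  Route 2: 3 − 1 = 2
  Route 8: 2 − 2 = 0
  Route 3: 1 − 3 = -2
  Route 6: 4 − 0 = 4
  Route 4: 0 − 4 = -4
Route 6 has the best Copeland score.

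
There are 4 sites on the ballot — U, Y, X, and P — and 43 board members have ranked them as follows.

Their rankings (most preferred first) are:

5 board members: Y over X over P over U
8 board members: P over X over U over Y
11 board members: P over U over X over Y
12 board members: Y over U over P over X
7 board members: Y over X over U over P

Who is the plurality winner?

First-place vote totals:
  U: 0
  Y: 24
  X: 0
  P: 19
Y has the most first-place votes.

Y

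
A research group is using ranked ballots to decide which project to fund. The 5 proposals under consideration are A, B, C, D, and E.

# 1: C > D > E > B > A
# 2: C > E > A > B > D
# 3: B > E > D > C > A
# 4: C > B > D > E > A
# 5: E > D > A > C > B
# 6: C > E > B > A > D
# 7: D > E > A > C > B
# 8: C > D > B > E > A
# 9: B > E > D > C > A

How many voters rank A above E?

Ballots ranking A above E: 0.
Ballots ranking E above A: 9.
So 0 of 9 voters prefer A to E.

0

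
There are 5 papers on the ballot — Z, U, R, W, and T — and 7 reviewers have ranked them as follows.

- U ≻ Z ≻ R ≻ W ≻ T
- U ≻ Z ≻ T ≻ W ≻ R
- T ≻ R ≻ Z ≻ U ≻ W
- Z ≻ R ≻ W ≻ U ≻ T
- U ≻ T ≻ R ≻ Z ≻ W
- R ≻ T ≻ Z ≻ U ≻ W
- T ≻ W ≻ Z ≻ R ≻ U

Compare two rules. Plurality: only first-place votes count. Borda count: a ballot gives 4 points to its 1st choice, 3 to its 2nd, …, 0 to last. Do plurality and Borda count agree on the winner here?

No

Plurality first-place counts: Z 1, U 3, R 1, W 0, T 2 → U.
Borda totals: Z 17, U 15, R 15, W 7, T 16 → Z.
The two rules disagree: plurality picks U, Borda picks Z.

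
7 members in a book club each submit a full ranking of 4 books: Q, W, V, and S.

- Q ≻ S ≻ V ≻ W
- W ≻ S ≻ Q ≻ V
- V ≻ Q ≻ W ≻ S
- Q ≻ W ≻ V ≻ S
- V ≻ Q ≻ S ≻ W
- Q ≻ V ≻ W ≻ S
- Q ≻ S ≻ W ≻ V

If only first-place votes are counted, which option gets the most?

Q

First-place vote totals:
  Q: 4
  W: 1
  V: 2
  S: 0
Q has the most first-place votes.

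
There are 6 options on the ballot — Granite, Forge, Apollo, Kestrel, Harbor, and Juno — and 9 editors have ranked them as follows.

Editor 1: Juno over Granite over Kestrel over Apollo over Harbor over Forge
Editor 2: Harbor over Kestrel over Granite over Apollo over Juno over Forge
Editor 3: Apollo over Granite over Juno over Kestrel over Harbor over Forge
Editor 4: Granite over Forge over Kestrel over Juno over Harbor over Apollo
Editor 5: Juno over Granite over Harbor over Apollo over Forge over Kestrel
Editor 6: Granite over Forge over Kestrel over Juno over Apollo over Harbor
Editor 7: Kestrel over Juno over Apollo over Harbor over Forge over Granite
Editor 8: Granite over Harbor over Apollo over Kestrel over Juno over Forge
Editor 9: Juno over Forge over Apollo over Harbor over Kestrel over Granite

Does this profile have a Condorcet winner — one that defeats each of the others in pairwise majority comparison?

Head-to-head results (9 voters total):
Granite vs Forge: Granite wins 7–2.
Granite vs Apollo: Granite wins 6–3.
Granite vs Kestrel: Granite wins 6–3.
Granite vs Harbor: Granite wins 6–3.
Granite vs Juno: Granite wins 5–4.
Forge vs Apollo: Apollo wins 6–3.
Forge vs Kestrel: Kestrel wins 5–4.
Forge vs Harbor: Harbor wins 6–3.
Forge vs Juno: Juno wins 7–2.
Apollo vs Kestrel: Kestrel wins 5–4.
Apollo vs Harbor: Apollo wins 5–4.
Apollo vs Juno: Juno wins 6–3.
Kestrel vs Harbor: Kestrel wins 5–4.
Kestrel vs Juno: Kestrel wins 5–4.
Harbor vs Juno: Juno wins 7–2.
Granite beats each rival — Forge (7–2), Apollo (6–3), Kestrel (6–3), Harbor (6–3), Juno (5–4) — so Granite is the Condorcet winner.

Yes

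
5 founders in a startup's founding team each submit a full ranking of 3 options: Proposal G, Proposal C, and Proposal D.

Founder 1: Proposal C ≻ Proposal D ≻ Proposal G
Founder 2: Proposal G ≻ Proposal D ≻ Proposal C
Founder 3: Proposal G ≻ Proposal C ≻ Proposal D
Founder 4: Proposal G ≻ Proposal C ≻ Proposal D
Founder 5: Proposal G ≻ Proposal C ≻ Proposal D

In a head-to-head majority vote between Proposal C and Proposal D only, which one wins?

Ballots ranking Proposal C above Proposal D: 4.
Ballots ranking Proposal D above Proposal C: 1.
Proposal C wins the head-to-head, 4–1.

Proposal C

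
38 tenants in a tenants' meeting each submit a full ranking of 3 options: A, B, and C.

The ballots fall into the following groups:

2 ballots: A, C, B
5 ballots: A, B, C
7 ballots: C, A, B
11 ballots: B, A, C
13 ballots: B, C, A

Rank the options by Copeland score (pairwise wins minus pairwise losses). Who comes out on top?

Pairwise results:
  A vs B: B wins 24–14.
  A vs C: C wins 20–18.
  B vs C: B wins 29–9.
Copeland scores (wins − losses):
  A: 0 − 2 = -2
  B: 2 − 0 = 2
  C: 1 − 1 = 0
B has the best Copeland score.

B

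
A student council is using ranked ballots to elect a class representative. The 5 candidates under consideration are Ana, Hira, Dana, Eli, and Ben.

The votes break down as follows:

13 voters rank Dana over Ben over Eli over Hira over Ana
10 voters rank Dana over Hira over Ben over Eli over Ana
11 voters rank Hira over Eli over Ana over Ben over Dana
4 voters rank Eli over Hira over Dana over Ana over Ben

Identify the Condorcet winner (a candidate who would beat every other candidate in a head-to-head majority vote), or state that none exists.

Head-to-head results (38 voters total):
Ana vs Hira: Hira wins 38–0.
Ana vs Dana: Dana wins 27–11.
Ana vs Eli: Eli wins 38–0.
Ana vs Ben: Ben wins 23–15.
Hira vs Dana: Dana wins 23–15.
Hira vs Eli: Hira wins 21–17.
Hira vs Ben: Hira wins 25–13.
Dana vs Eli: Dana wins 23–15.
Dana vs Ben: Dana wins 27–11.
Eli vs Ben: Ben wins 23–15.
Dana beats each rival — Ana (27–11), Hira (23–15), Eli (23–15), Ben (27–11) — so Dana is the Condorcet winner.

Dana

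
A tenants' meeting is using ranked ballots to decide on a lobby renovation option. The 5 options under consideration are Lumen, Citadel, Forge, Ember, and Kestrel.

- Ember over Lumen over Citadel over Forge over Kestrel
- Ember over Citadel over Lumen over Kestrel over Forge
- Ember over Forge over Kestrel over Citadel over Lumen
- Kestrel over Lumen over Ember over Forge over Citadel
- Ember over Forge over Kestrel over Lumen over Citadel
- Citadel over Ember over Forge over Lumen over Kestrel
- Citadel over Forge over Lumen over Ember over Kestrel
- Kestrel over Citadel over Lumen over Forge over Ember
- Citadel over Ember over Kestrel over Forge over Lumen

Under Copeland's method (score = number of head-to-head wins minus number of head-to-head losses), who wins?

Pairwise results:
  Lumen vs Citadel: Citadel wins 6–3.
  Lumen vs Forge: Forge wins 5–4.
  Lumen vs Ember: Ember wins 6–3.
  Lumen vs Kestrel: Kestrel wins 5–4.
  Citadel vs Forge: Citadel wins 6–3.
  Citadel vs Ember: Ember wins 5–4.
  Citadel vs Kestrel: Citadel wins 5–4.
  Forge vs Ember: Ember wins 7–2.
  Forge vs Kestrel: Forge wins 5–4.
  Ember vs Kestrel: Ember wins 7–2.
Copeland scores (wins − losses):
  Lumen: 0 − 4 = -4
  Citadel: 3 − 1 = 2
  Forge: 2 − 2 = 0
  Ember: 4 − 0 = 4
  Kestrel: 1 − 3 = -2
Ember has the best Copeland score.

Ember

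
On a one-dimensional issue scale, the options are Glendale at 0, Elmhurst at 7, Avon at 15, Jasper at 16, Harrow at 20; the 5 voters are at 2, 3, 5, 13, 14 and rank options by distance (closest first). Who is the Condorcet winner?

Elmhurst

With single-peaked preferences on a line, the Condorcet winner is the candidate closest to the median voter.
The median voter (position 5) is closest to Elmhurst at 7.
Check: Elmhurst vs Avon — voters closer to Elmhurst: 3 of 5.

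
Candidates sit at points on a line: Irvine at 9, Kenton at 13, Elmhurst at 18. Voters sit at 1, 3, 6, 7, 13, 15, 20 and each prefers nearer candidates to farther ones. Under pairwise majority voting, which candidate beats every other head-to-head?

With single-peaked preferences on a line, the Condorcet winner is the candidate closest to the median voter.
The median voter (position 7) is closest to Irvine at 9.
Check: Irvine vs Elmhurst — voters closer to Irvine: 5 of 7.

Irvine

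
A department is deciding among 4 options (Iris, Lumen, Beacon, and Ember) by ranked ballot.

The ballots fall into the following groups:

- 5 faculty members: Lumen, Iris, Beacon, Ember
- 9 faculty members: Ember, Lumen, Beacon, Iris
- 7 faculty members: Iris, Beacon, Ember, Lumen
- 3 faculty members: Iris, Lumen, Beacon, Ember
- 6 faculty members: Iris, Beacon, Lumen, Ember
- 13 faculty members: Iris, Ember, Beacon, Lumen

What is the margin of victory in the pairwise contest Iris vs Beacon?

25

Ballots ranking Iris above Beacon: 5+7+3+6+13 = 34.
Ballots ranking Beacon above Iris: 9.
Iris wins 34–9, a margin of 25.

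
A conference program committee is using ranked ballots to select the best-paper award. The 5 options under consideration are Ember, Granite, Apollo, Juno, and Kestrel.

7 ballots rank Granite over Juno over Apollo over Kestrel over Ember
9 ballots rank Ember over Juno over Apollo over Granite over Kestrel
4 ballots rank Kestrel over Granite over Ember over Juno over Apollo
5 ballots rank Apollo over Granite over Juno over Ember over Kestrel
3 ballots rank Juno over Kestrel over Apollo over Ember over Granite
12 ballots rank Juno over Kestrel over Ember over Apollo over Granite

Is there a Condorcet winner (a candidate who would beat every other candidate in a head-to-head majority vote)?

Yes

Head-to-head results (40 voters total):
Ember vs Granite: Ember wins 24–16.
Ember vs Apollo: Ember wins 25–15.
Ember vs Juno: Juno wins 27–13.
Ember vs Kestrel: Kestrel wins 26–14.
Granite vs Apollo: Apollo wins 29–11.
Granite vs Juno: Juno wins 24–16.
Granite vs Kestrel: Granite wins 21–19.
Apollo vs Juno: Juno wins 35–5.
Apollo vs Kestrel: Apollo wins 21–19.
Juno vs Kestrel: Juno wins 36–4.
Juno beats each rival — Ember (27–13), Granite (24–16), Apollo (35–5), Kestrel (36–4) — so Juno is the Condorcet winner.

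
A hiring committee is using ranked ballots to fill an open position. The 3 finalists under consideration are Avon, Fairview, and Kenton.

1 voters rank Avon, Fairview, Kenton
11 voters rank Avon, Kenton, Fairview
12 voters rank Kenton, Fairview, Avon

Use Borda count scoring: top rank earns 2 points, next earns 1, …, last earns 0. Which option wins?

Kenton

Borda scores:
  Avon: 2 + 11·2 + 12·0 = 24
  Fairview: 1 + 11·0 + 12·1 = 13
  Kenton: 0 + 11·1 + 12·2 = 35
Kenton has the highest total.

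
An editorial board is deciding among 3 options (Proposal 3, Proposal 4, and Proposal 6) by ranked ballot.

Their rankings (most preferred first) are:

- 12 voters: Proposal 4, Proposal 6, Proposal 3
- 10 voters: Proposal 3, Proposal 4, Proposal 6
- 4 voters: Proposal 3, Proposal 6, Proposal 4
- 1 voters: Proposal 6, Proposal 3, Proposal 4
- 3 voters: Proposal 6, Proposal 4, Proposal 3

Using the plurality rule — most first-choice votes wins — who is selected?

First-place vote totals:
  Proposal 3: 14
  Proposal 4: 12
  Proposal 6: 4
Proposal 3 has the most first-place votes.

Proposal 3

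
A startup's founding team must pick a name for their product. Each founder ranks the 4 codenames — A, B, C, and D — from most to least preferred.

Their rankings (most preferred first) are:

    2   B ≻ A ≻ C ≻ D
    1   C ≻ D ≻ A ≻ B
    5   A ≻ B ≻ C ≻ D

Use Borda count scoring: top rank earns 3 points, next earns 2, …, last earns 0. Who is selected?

A

Borda scores:
  A: 2·2 + 1 + 5·3 = 20
  B: 2·3 + 0 + 5·2 = 16
  C: 2·1 + 3 + 5·1 = 10
  D: 2·0 + 2 + 5·0 = 2
A has the highest total.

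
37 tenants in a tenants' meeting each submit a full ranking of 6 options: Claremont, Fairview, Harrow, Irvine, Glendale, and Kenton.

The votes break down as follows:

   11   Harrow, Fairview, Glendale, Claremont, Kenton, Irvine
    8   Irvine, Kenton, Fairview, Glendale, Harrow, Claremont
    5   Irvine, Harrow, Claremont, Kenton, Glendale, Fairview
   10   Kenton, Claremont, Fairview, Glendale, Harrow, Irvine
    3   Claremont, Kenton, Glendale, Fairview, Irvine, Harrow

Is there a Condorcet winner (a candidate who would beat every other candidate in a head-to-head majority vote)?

Head-to-head results (37 voters total):
Claremont vs Fairview: Fairview wins 19–18.
Claremont vs Harrow: Harrow wins 24–13.
Claremont vs Irvine: Claremont wins 24–13.
Claremont vs Glendale: Glendale wins 19–18.
Claremont vs Kenton: Claremont wins 19–18.
Fairview vs Harrow: Fairview wins 21–16.
Fairview vs Irvine: Fairview wins 24–13.
Fairview vs Glendale: Fairview wins 29–8.
Fairview vs Kenton: Kenton wins 26–11.
Harrow vs Irvine: Harrow wins 21–16.
Harrow vs Glendale: Glendale wins 21–16.
Harrow vs Kenton: Kenton wins 21–16.
Irvine vs Glendale: Glendale wins 24–13.
Irvine vs Kenton: Kenton wins 24–13.
Glendale vs Kenton: Kenton wins 26–11.
No candidate beats all others: Claremont beats Kenton beats Fairview beats Claremont, a majority cycle.

No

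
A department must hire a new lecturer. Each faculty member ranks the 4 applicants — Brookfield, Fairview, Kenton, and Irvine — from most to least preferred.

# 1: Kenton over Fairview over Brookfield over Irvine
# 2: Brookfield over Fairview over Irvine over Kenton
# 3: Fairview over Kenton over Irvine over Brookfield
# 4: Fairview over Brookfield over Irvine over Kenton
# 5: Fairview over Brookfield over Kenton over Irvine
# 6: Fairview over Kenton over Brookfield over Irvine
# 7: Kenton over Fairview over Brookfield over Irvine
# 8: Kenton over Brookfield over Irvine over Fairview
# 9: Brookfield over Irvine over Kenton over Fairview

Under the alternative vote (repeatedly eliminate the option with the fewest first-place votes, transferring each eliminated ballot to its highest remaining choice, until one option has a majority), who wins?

Fairview

Round 1: Fairview 4, Kenton 3, Brookfield 2, Irvine 0. Irvine has the fewest and is eliminated.
Round 2: Fairview 4, Kenton 3, Brookfield 2. Brookfield has the fewest and is eliminated.
Round 3: Fairview 5, Kenton 4. Fairview has a majority.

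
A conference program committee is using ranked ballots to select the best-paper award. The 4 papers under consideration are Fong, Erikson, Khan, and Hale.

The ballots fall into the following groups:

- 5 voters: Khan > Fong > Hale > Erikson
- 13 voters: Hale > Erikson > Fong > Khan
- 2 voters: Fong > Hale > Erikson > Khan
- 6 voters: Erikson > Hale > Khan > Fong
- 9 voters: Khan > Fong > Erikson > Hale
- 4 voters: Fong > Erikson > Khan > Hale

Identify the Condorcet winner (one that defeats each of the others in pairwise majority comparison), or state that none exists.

Head-to-head results (39 voters total):
Fong vs Erikson: Fong wins 20–19.
Fong vs Khan: Khan wins 20–19.
Fong vs Hale: Fong wins 20–19.
Erikson vs Khan: Erikson wins 25–14.
Erikson vs Hale: Hale wins 20–19.
Khan vs Hale: Hale wins 21–18.
No candidate beats all others: Fong beats Erikson beats Khan beats Fong, a majority cycle.

There is no Condorcet winner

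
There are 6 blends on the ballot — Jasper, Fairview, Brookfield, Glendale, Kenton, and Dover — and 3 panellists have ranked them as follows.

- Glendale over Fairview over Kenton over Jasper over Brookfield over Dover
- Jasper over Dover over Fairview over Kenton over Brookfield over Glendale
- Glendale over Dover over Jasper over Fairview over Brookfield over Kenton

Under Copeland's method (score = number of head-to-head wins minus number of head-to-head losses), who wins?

Glendale

Pairwise results:
  Jasper vs Fairview: Jasper wins 2–1.
  Jasper vs Brookfield: Jasper wins 3–0.
  Jasper vs Glendale: Glendale wins 2–1.
  Jasper vs Kenton: Jasper wins 2–1.
  Jasper vs Dover: Jasper wins 2–1.
  Fairview vs Brookfield: Fairview wins 3–0.
  Fairview vs Glendale: Glendale wins 2–1.
  Fairview vs Kenton: Fairview wins 3–0.
  Fairview vs Dover: Dover wins 2–1.
  Brookfield vs Glendale: Glendale wins 2–1.
  Brookfield vs Kenton: Kenton wins 2–1.
  Brookfield vs Dover: Dover wins 2–1.
  Glendale vs Kenton: Glendale wins 2–1.
  Glendale vs Dover: Glendale wins 2–1.
  Kenton vs Dover: Dover wins 2–1.
Copeland scores (wins − losses):
  Jasper: 4 − 1 = 3
  Fairview: 2 − 3 = -1
  Brookfield: 0 − 5 = -5
  Glendale: 5 − 0 = 5
  Kenton: 1 − 4 = -3
  Dover: 3 − 2 = 1
Glendale has the best Copeland score.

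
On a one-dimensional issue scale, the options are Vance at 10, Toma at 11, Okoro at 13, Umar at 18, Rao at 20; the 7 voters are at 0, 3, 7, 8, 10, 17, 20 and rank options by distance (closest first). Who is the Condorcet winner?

With single-peaked preferences on a line, the Condorcet winner is the candidate closest to the median voter.
The median voter (position 8) is closest to Vance at 10.
Check: Vance vs Toma — voters closer to Vance: 5 of 7.

Vance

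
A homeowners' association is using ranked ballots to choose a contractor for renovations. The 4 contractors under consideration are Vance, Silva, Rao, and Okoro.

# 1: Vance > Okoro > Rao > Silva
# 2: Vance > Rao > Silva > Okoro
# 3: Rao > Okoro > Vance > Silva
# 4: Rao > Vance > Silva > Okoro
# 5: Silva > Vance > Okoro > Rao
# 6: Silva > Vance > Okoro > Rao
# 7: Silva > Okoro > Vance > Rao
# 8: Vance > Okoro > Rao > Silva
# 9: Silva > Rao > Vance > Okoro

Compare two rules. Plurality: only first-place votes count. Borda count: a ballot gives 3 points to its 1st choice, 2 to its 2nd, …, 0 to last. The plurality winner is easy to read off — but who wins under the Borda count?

Plurality first-place counts: Vance 3, Silva 4, Rao 2, Okoro 0 → Silva.
Borda totals: Vance 18, Silva 14, Rao 12, Okoro 10 → Vance.

Vance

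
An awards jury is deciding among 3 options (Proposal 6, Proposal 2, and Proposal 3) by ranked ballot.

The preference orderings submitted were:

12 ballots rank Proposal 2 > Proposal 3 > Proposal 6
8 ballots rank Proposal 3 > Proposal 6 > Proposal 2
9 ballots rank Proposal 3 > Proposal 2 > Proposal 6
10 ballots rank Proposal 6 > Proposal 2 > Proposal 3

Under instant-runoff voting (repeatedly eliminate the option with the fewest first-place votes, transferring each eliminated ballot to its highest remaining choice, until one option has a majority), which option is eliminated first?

Round 1: Proposal 3 17, Proposal 2 12, Proposal 6 10. Proposal 6 has the fewest and is eliminated.
Round 2: Proposal 2 22, Proposal 3 17. Proposal 2 has a majority.

Proposal 6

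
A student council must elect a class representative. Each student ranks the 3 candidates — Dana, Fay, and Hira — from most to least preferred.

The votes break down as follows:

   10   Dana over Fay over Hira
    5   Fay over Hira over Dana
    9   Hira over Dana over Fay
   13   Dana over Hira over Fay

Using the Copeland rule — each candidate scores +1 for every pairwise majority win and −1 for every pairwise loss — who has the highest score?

Pairwise results:
  Dana vs Fay: Dana wins 32–5.
  Dana vs Hira: Dana wins 23–14.
  Fay vs Hira: Hira wins 22–15.
Copeland scores (wins − losses):
  Dana: 2 − 0 = 2
  Fay: 0 − 2 = -2
  Hira: 1 − 1 = 0
Dana has the best Copeland score.

Dana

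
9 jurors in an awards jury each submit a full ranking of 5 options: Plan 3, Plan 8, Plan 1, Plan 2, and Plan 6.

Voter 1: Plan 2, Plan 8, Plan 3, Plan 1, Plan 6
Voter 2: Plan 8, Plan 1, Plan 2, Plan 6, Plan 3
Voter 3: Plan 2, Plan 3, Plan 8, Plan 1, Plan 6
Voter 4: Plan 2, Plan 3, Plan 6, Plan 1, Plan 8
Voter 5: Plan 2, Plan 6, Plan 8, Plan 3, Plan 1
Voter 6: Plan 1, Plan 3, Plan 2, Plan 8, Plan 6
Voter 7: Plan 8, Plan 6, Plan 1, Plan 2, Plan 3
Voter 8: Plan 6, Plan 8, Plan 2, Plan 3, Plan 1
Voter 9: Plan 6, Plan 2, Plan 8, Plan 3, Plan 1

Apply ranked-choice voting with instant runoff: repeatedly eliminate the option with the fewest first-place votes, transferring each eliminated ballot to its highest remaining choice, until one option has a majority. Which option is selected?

Round 1: Plan 2 4, Plan 8 2, Plan 6 2, Plan 1 1, Plan 3 0. Plan 3 has the fewest and is eliminated.
Round 2: Plan 2 4, Plan 8 2, Plan 6 2, Plan 1 1. Plan 1 has the fewest and is eliminated.
Round 3: Plan 2 5, Plan 8 2, Plan 6 2. Plan 2 has a majority.

Plan 2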